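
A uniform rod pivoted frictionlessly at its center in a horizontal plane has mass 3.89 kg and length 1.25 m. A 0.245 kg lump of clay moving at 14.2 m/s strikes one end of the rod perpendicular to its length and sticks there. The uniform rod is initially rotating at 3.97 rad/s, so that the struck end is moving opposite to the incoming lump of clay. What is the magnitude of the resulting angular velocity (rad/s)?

The axle reaction passes through the pivot and exerts no torque about it; angular momentum about the pivot is conserved through the impact.
I_p = (1/12)(3.89)(1.25)² = 0.5065 kg·m². Taking the sense of the lump of clay's angular momentum as positive, L_{lump} = m v R = (0.245)(14.2)(1.25/2) = 2.174 kg·m²/s.
L_i = −I_p ω_p + m v R = −(0.5065)(3.97) + 2.174 = 0.1635 kg·m²/s.
After sticking, I_f = I_p + m R² = 0.5065 + (0.245)(1.25/2)² = 0.6022 kg·m².
ω_f = L_i / I_f = 0.1635 / 0.6022 = 0.2715 rad/s.

|ω_f| ≈ 0.272 rad/s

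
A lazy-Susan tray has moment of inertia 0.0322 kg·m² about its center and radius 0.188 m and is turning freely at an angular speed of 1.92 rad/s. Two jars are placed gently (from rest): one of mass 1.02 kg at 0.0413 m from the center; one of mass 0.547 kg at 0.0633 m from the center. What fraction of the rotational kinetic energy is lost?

fraction ≈ 0.109

The added mass arrives with no angular momentum about the center, and any external torque about the center is negligible, so the system's angular momentum is conserved.
Added inertia Σmr² = (1.02)(0.0413)² + (0.547)(0.0633)² = 0.003932 kg·m²; I_f = 0.03220 + 0.003932 = 0.03613 kg·m².
ω_f = I_p ω_i / I_f = (0.03220)(1.92) / 0.03613 = 1.711 rad/s.
KE_i = ½(0.03220)(1.920 rad/s)² = 0.05935 J; KE_f = ½(0.03613)(1.711)² = 0.05289 J.
Fraction lost = 0.1088.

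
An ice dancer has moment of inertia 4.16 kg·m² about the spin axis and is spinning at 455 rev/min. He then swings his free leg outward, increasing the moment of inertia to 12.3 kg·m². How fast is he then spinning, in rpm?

With no external torque about the axis, L is conserved: I₁ω₁ = I₂ω₂.
ω₂ = I₁ω₁ / I₂ = (4.160)(455 rpm) / (12.30) = 153.9 rpm.

ω₂ ≈ 154 rpm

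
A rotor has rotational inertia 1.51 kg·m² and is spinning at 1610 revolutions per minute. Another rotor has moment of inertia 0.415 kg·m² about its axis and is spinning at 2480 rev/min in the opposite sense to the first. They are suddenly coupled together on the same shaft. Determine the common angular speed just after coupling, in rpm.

The coupling torques are internal; angular momentum about the shared axis is conserved.
Taking A's sense as positive: L = (1.510)(1610) − (0.4150)(2480) = 1402 kg·m²·rpm.
Combined I = 1.510 + 0.4150 = 1.925 kg·m².
ω_f = L / I = 1402 / 1.925 = 728.3 rpm.

|ω_f| ≈ 728 rpm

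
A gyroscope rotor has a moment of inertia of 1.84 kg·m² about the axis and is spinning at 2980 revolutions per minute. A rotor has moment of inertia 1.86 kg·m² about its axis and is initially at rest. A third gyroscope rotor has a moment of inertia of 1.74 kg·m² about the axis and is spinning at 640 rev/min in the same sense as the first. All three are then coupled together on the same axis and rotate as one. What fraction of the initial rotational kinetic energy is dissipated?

No external torque acts about the common axis, so total angular momentum is conserved.
Taking A's sense as positive: L = (1.840)(2980) + (1.740)(640) = 6597 kg·m²·rpm.
Combined I = 1.840 + 1.860 + 1.740 = 5.440 kg·m².
ω_f = L / I = 6597 / 5.440 = 1213 rpm.
KE_i = ½ΣIω² = 93500 J; KE_f = ½(5.440)(127.0)² = 43860 J.
Fraction dissipated = (KE_i − KE_f)/KE_i = 0.5309.

fraction ≈ 0.531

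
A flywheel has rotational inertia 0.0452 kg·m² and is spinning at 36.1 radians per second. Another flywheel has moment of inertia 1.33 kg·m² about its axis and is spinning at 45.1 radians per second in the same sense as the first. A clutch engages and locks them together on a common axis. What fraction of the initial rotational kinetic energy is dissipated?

fraction ≈ 0.00128

No external torque acts about the common axis, so total angular momentum is conserved.
Taking A's sense as positive: L = (0.04520)(36.1) + (1.330)(45.1) = 61.61 kg·m²·rad/s.
Combined I = 0.04520 + 1.330 = 1.375 kg·m².
ω_f = L / I = 61.61 / 1.375 = 44.80 rad/s.
KE_i = ½ΣIω² = 1382 J; KE_f = ½(1.375)(44.80)² = 1380 J.
Fraction dissipated = (KE_i − KE_f)/KE_i = 0.001281.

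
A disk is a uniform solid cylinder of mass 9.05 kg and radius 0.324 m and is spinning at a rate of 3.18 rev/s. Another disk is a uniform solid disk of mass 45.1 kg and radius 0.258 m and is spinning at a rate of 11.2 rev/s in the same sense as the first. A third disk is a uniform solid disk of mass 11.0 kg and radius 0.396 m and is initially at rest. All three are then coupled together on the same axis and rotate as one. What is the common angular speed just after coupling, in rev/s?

|ω_f| ≈ 6.45 rev/s

The coupling torques are internal; angular momentum about the shared axis is conserved.
Moments of inertia: I_A = ½(9.05)(0.324)² = 0.4750 kg·m²; I_B = ½(45.1)(0.258)² = 1.501 kg·m²; I_C = ½(11.0)(0.396)² = 0.8625 kg·m².
Taking A's sense as positive: L = (0.4750)(3.18) + (1.501)(11.2) = 18.32 kg·m²·rev/s.
Combined I = 0.4750 + 1.501 + 0.8625 = 2.839 kg·m².
ω_f = L / I = 18.32 / 2.839 = 6.455 rev/s.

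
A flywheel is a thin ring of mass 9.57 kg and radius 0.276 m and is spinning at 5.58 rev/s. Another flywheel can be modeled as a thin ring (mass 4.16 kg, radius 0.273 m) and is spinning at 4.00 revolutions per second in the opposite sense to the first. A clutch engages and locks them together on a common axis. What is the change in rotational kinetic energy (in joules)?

No external torque acts about the common axis, so total angular momentum is conserved.
Moments of inertia: I_A = (9.57)(0.276)² = 0.7290 kg·m²; I_B = (4.16)(0.273)² = 0.3100 kg·m².
Taking A's sense as positive: L = (0.7290)(5.58) − (0.3100)(4.00) = 2.828 kg·m²·rev/s.
Combined I = 0.7290 + 0.3100 = 1.039 kg·m².
ω_f = L / I = 2.828 / 1.039 = 2.721 rev/s.
KE_i = ½ΣIω² = 546.0 J; KE_f = ½(1.039)(17.10)² = 151.9 J.

ΔKE ≈ -394 J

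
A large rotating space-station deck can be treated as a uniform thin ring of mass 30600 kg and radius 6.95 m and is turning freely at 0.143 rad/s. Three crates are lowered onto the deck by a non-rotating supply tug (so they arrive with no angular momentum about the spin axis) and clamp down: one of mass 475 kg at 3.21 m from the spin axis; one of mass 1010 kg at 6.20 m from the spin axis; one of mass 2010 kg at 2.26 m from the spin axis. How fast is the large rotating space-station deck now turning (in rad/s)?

No external torque acts about the spin axis; L_before = L_after.
I_p = (30600)(6.95)² = 1.478e+06 kg·m².
Added inertia Σmr² = (475)(3.21)² + (1010)(6.20)² + (2010)(2.26)² = 53990 kg·m²; I_f = 1.478e+06 + 53990 = 1.532e+06 kg·m².
ω_f = I_p ω_i / I_f = (1.478e+06)(0.143) / 1.532e+06 = 0.1380 rad/s.

ω_f ≈ 0.138 rad/s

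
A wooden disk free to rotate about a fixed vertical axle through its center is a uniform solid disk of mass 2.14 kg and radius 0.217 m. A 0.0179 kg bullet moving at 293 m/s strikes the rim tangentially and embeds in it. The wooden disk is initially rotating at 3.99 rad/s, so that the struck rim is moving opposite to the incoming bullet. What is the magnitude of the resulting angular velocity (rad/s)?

|ω_f| ≈ 18.3 rad/s

About the axle the impulsive forces during the collision are internal, so angular momentum about that axis is conserved.
I_p = ½(2.14)(0.217)² = 0.05039 kg·m². Taking the sense of the bullet's angular momentum as positive, L_{bullet} = m v R = (0.0179)(293)(0.217) = 1.138 kg·m²/s.
L_i = −I_p ω_p + m v R = −(0.05039)(3.99) + 1.138 = 0.9371 kg·m²/s.
After sticking, I_f = I_p + m R² = 0.05039 + (0.0179)(0.217)² = 0.05123 kg·m².
ω_f = L_i / I_f = 0.9371 / 0.05123 = 18.29 rad/s.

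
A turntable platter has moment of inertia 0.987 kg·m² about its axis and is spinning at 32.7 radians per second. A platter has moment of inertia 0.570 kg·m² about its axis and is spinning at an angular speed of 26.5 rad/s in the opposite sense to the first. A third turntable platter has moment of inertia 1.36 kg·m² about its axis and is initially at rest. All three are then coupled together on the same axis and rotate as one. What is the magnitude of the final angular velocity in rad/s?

No external torque acts about the common axis, so total angular momentum is conserved.
Taking A's sense as positive: L = (0.9870)(32.7) − (0.5700)(26.5) = 17.17 kg·m²·rad/s.
Combined I = 0.9870 + 0.5700 + 1.360 = 2.917 kg·m².
ω_f = L / I = 17.17 / 2.917 = 5.886 rad/s.

|ω_f| ≈ 5.89 rad/s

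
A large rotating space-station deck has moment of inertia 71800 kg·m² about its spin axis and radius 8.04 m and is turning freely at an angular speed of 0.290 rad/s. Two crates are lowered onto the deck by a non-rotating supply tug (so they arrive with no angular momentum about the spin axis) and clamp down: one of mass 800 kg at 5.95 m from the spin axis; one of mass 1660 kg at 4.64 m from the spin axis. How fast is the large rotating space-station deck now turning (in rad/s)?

ω_f ≈ 0.153 rad/s

The added mass arrives with no angular momentum about the spin axis, and any external torque about the spin axis is negligible, so the system's angular momentum is conserved.
Added inertia Σmr² = (800)(5.95)² + (1660)(4.64)² = 64060 kg·m²; I_f = 71800 + 64060 = 1.359e+05 kg·m².
ω_f = I_p ω_i / I_f = (71800)(0.290) / 1.359e+05 = 0.1533 rad/s.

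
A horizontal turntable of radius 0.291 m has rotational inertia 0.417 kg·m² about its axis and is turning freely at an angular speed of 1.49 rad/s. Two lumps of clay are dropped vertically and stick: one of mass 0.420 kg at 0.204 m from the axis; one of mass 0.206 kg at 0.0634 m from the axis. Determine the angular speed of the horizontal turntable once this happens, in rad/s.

ω_f ≈ 1.43 rad/s

The added mass arrives with no angular momentum about the axis, and any external torque about the axis is negligible, so the system's angular momentum is conserved.
Added inertia Σmr² = (0.420)(0.204)² + (0.206)(0.0634)² = 0.01831 kg·m²; I_f = 0.4170 + 0.01831 = 0.4353 kg·m².
ω_f = I_p ω_i / I_f = (0.4170)(1.49) / 0.4353 = 1.427 rad/s.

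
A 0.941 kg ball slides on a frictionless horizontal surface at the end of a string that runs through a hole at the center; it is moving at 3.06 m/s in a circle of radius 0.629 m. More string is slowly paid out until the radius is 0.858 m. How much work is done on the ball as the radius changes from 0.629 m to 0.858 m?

W ≈ -2.04 J

The only horizontal force on the mass is along the cord (radial), so it exerts no torque about the hole and angular momentum m v r is conserved.
v₂ = v₁ r₁ / r₂ = (3.06)(0.629) / (0.858) = 2.243 m/s.
W = ΔKE = ½m(v₂² − v₁²) = -2.038 J.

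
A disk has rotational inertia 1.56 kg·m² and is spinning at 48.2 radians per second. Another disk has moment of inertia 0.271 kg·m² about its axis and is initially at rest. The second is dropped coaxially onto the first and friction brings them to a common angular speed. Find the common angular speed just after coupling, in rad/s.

No external torque acts about the common axis, so total angular momentum is conserved.
Taking A's sense as positive: L = (1.560)(48.2) = 75.19 kg·m²·rad/s.
Combined I = 1.560 + 0.2710 = 1.831 kg·m².
ω_f = L / I = 75.19 / 1.831 = 41.07 rad/s.

|ω_f| ≈ 41.1 rad/s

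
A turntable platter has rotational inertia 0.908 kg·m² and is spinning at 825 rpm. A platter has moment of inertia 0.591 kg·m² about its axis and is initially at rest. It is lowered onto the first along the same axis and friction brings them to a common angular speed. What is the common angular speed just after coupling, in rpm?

The coupling torques are internal; angular momentum about the shared axis is conserved.
Taking A's sense as positive: L = (0.9080)(825) = 749.1 kg·m²·rpm.
Combined I = 0.9080 + 0.5910 = 1.499 kg·m².
ω_f = L / I = 749.1 / 1.499 = 499.7 rpm.

|ω_f| ≈ 500 rpm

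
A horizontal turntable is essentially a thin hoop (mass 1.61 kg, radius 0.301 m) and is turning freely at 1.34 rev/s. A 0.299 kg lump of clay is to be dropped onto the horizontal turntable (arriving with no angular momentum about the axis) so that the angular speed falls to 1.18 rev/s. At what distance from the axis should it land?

No external torque acts about the axis; L_before = L_after.
I_p = (1.61)(0.301)² = 0.1459 kg·m².
I_p ω_i = (I_p + m r²) ω_f ⇒ m r² = I_p(ω_i/ω_f − 1) = 0.1459(1.34/1.18 − 1) = 0.01978 kg·m².
r = √(0.01978/0.299) = 0.2572 m.

r ≈ 0.257 m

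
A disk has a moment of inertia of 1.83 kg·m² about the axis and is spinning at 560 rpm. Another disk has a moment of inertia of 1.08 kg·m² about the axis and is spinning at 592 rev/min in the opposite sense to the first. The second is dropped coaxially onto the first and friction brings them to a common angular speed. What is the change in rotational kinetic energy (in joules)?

No external torque acts about the common axis, so total angular momentum is conserved.
Taking A's sense as positive: L = (1.830)(560) − (1.080)(592) = 385.4 kg·m²·rpm.
Combined I = 1.830 + 1.080 = 2.910 kg·m².
ω_f = L / I = 385.4 / 2.910 = 132.5 rpm.
KE_i = ½ΣIω² = 5222 J; KE_f = ½(2.910)(13.87)² = 279.9 J.

ΔKE ≈ -4940 J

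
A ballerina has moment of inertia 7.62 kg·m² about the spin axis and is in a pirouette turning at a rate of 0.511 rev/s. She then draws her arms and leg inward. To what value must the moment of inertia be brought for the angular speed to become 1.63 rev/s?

Angular momentum about the spin axis is conserved since the torque about it is zero.
I₂ = I₁ω₁ / ω₂ = (7.62)(0.511) / (1.63) = 2.389 kg·m².

I₂ ≈ 2.39 kg·m²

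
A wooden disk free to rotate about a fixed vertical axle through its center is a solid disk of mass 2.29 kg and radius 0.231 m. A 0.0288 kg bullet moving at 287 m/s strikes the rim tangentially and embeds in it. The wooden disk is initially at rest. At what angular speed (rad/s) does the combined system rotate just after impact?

|ω_f| ≈ 30.5 rad/s

The axle reaction passes through the axle and exerts no torque about it; angular momentum about the axle is conserved through the impact.
I_p = ½(2.29)(0.231)² = 0.06110 kg·m². Taking the sense of the bullet's angular momentum as positive, L_{bullet} = m v R = (0.0288)(287)(0.231) = 1.909 kg·m²/s.
L_i = 0 + 1.909 = 1.909 kg·m²/s.
After sticking, I_f = I_p + m R² = 0.06110 + (0.0288)(0.231)² = 0.06264 kg·m².
ω_f = L_i / I_f = 1.909 / 0.06264 = 30.48 rad/s.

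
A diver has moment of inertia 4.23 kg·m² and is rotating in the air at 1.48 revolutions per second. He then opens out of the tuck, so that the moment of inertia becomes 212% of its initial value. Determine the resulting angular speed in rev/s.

ω₂ ≈ 0.698 rev/s

No external torque acts about the spin axis, so angular momentum is conserved.
I₂ = 2.12 × 4.23 = 8.968 kg·m².
ω₂ = I₁ω₁ / I₂ = (4.230)(1.48 rev/s) / (8.968) = 0.6981 rev/s.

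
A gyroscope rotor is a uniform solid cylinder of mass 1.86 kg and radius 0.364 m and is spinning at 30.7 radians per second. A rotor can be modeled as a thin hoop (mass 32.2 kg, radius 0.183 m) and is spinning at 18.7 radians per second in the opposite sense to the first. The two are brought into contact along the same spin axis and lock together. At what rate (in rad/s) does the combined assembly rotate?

|ω_f| ≈ 13.6 rad/s

The coupling torques are internal; angular momentum about the shared axis is conserved.
Moments of inertia: I_A = ½(1.86)(0.364)² = 0.1232 kg·m²; I_B = (32.2)(0.183)² = 1.078 kg·m².
Taking A's sense as positive: L = (0.1232)(30.7) − (1.078)(18.7) = -16.38 kg·m²·rad/s.
Combined I = 0.1232 + 1.078 = 1.202 kg·m².
ω_f = L / I = -16.38 / 1.202 = -13.63 rad/s.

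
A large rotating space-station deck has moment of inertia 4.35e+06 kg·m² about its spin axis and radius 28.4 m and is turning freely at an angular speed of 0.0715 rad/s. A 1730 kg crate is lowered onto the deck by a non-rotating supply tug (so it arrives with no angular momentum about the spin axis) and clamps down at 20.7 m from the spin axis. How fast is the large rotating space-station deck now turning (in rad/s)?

ω_f ≈ 0.0611 rad/s

The added mass arrives with no angular momentum about the spin axis, and any external torque about the spin axis is negligible, so the system's angular momentum is conserved.
Added inertia Σmr² = (1730)(20.7)² = 7.413e+05 kg·m²; I_f = 4.350e+06 + 7.413e+05 = 5.091e+06 kg·m².
ω_f = I_p ω_i / I_f = (4.350e+06)(0.0715) / 5.091e+06 = 0.06109 rad/s.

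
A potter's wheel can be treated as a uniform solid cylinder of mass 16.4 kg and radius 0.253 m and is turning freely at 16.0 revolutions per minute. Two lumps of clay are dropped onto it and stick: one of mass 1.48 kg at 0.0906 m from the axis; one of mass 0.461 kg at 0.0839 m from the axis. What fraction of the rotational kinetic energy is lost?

fraction ≈ 0.0285

No external torque acts about the axis; L_before = L_after.
I_p = ½(16.4)(0.253)² = 0.5249 kg·m².
Added inertia Σmr² = (1.48)(0.0906)² + (0.461)(0.0839)² = 0.01539 kg·m²; I_f = 0.5249 + 0.01539 = 0.5403 kg·m².
ω_f = I_p ω_i / I_f = (0.5249)(16.0) / 0.5403 = 15.54 rpm.
KE_i = ½(0.5249)(1.676 rad/s)² = 0.7368 J; KE_f = ½(0.5403)(1.628)² = 0.7158 J.
Fraction lost = 0.02849.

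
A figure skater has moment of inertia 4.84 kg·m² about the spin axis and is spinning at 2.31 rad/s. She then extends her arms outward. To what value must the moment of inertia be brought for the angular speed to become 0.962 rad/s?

With no external torque about the axis, L is conserved: I₁ω₁ = I₂ω₂.
I₂ = I₁ω₁ / ω₂ = (4.84)(2.31) / (0.962) = 11.62 kg·m².

I₂ ≈ 11.6 kg·m²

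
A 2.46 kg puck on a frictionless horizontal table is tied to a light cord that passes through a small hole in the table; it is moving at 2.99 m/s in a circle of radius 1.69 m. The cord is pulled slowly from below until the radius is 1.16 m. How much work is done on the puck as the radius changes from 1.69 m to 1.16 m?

Central (radial) force ⇒ zero torque about the center ⇒ m v r is constant.
v₂ = v₁ r₁ / r₂ = (2.99)(1.69) / (1.16) = 4.356 m/s.
W = ΔKE = ½m(v₂² − v₁²) = 12.34 J.

W ≈ 12.3 J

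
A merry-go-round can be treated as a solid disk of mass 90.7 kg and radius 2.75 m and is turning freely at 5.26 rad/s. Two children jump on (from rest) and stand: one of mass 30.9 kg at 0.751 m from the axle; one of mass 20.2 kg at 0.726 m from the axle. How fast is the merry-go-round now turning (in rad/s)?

The added mass arrives with no angular momentum about the axle, and any external torque about the axle is negligible, so the system's angular momentum is conserved.
I_p = ½(90.7)(2.75)² = 343.0 kg·m².
Added inertia Σmr² = (30.9)(0.751)² + (20.2)(0.726)² = 28.07 kg·m²; I_f = 343.0 + 28.07 = 371.0 kg·m².
ω_f = I_p ω_i / I_f = (343.0)(5.26) / 371.0 = 4.862 rad/s.

ω_f ≈ 4.86 rad/s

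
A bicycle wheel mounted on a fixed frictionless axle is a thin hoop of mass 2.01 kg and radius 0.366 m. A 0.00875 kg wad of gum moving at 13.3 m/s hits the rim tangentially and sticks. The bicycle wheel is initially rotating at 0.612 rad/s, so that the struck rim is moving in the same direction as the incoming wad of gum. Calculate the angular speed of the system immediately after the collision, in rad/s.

About the axle the impulsive forces during the collision are internal, so angular momentum about that axis is conserved.
I_p = (2.01)(0.366)² = 0.2693 kg·m². Taking the sense of the wad of gum's angular momentum as positive, L_{wad} = m v R = (0.00875)(13.3)(0.366) = 0.04259 kg·m²/s.
L_i = +I_p ω_p + m v R = +(0.2693)(0.612) + 0.04259 = 0.2074 kg·m²/s.
After sticking, I_f = I_p + m R² = 0.2693 + (0.00875)(0.366)² = 0.2704 kg·m².
ω_f = L_i / I_f = 0.2074 / 0.2704 = 0.7669 rad/s.

|ω_f| ≈ 0.767 rad/s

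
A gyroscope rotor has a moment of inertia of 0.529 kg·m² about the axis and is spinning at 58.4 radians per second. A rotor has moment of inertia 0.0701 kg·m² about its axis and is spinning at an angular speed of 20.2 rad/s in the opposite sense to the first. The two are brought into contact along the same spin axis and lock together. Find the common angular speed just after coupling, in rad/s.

The coupling torques are internal; angular momentum about the shared axis is conserved.
Taking A's sense as positive: L = (0.5290)(58.4) − (0.07010)(20.2) = 29.48 kg·m²·rad/s.
Combined I = 0.5290 + 0.07010 = 0.5991 kg·m².
ω_f = L / I = 29.48 / 0.5991 = 49.20 rad/s.

|ω_f| ≈ 49.2 rad/s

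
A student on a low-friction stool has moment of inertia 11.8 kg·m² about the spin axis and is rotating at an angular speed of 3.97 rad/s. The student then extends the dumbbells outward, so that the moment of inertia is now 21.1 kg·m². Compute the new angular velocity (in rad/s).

ω₂ ≈ 2.22 rad/s

No external torque acts about the spin axis, so angular momentum is conserved.
ω₂ = I₁ω₁ / I₂ = (11.80)(3.97 rad/s) / (21.10) = 2.220 rad/s.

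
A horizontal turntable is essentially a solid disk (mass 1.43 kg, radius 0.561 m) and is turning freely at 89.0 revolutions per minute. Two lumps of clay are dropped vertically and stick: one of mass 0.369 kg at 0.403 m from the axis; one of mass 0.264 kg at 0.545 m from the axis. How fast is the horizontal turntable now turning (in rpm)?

ω_f ≈ 55.1 rpm

The added mass arrives with no angular momentum about the axis, and any external torque about the axis is negligible, so the system's angular momentum is conserved.
I_p = ½(1.43)(0.561)² = 0.2250 kg·m².
Added inertia Σmr² = (0.369)(0.403)² + (0.264)(0.545)² = 0.1383 kg·m²; I_f = 0.2250 + 0.1383 = 0.3634 kg·m².
ω_f = I_p ω_i / I_f = (0.2250)(89.0) / 0.3634 = 55.12 rpm.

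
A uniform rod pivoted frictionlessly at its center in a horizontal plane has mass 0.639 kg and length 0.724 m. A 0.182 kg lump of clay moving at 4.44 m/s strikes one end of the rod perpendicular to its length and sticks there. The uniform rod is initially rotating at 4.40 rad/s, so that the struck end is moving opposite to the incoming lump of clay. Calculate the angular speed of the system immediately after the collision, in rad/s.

About the pivot the impulsive forces during the collision are internal, so angular momentum about that axis is conserved.
I_p = (1/12)(0.639)(0.724)² = 0.02791 kg·m². Taking the sense of the lump of clay's angular momentum as positive, L_{lump} = m v R = (0.182)(4.44)(0.724/2) = 0.2925 kg·m²/s.
L_i = −I_p ω_p + m v R = −(0.02791)(4.40) + 0.2925 = 0.1697 kg·m²/s.
After sticking, I_f = I_p + m R² = 0.02791 + (0.182)(0.724/2)² = 0.05176 kg·m².
ω_f = L_i / I_f = 0.1697 / 0.05176 = 3.279 rad/s.

|ω_f| ≈ 3.28 rad/s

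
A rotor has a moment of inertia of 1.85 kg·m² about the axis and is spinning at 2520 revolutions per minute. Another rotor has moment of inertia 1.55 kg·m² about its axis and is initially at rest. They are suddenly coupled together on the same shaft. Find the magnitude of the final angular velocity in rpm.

No external torque acts about the common axis, so total angular momentum is conserved.
Taking A's sense as positive: L = (1.850)(2520) = 4662 kg·m²·rpm.
Combined I = 1.850 + 1.550 = 3.400 kg·m².
ω_f = L / I = 4662 / 3.400 = 1371 rpm.

|ω_f| ≈ 1370 rpm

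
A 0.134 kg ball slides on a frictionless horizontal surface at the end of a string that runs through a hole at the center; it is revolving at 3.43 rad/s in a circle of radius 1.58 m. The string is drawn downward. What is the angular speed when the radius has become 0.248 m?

The constraining force is radial, so m r² ω about the center is conserved.
ω₂ = ω₁ (r₁/r₂)² = (3.43)(1.58/0.248)² = 139.2 rad/s.

ω₂ ≈ 139 rad/s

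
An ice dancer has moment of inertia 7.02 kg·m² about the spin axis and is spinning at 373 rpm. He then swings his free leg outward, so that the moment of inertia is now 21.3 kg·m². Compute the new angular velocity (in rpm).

Angular momentum about the spin axis is conserved since the torque about it is zero.
ω₂ = I₁ω₁ / I₂ = (7.020)(373 rpm) / (21.30) = 122.9 rpm.

ω₂ ≈ 123 rpm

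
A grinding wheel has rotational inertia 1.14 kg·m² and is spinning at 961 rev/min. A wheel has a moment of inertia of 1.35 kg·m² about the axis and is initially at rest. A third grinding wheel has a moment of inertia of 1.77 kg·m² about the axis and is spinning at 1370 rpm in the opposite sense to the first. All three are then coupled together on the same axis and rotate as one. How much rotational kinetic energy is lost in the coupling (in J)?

The coupling torques are internal; angular momentum about the shared axis is conserved.
Taking A's sense as positive: L = (1.140)(961) − (1.770)(1370) = -1329 kg·m²·rpm.
Combined I = 1.140 + 1.350 + 1.770 = 4.260 kg·m².
ω_f = L / I = -1329 / 4.260 = -312.1 rpm.
KE_i = ½ΣIω² = 23990 J; KE_f = ½(4.260)(32.68)² = 2275 J.

ΔKE lost ≈ 21700 J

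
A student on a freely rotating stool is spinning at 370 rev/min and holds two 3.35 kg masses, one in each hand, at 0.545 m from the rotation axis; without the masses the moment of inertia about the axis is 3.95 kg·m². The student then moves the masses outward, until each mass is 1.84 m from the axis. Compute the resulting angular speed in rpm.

No external torque acts about the spin axis, so angular momentum is conserved.
I₁ = 3.95 + 2(3.35)(0.545)² = 5.940 kg·m²; I₂ = 3.95 + 2(3.35)(1.84)² = 26.63 kg·m².
ω₂ = I₁ω₁ / I₂ = (5.940)(370 rpm) / (26.63) = 82.52 rpm.

ω₂ ≈ 82.5 rpm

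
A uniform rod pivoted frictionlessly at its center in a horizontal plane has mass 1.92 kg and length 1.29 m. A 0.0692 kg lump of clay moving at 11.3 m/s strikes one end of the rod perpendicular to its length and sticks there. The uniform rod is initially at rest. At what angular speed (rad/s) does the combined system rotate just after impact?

About the pivot the impulsive forces during the collision are internal, so angular momentum about that axis is conserved.
I_p = (1/12)(1.92)(1.29)² = 0.2663 kg·m². Taking the sense of the lump of clay's angular momentum as positive, L_{lump} = m v R = (0.0692)(11.3)(1.29/2) = 0.5044 kg·m²/s.
L_i = 0 + 0.5044 = 0.5044 kg·m²/s.
After sticking, I_f = I_p + m R² = 0.2663 + (0.0692)(1.29/2)² = 0.2950 kg·m².
ω_f = L_i / I_f = 0.5044 / 0.2950 = 1.709 rad/s.

|ω_f| ≈ 1.71 rad/s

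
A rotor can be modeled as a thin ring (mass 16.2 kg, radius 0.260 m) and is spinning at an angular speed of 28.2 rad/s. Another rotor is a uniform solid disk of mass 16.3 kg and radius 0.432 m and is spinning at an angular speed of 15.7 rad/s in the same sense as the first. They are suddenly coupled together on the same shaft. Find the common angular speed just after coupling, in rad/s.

|ω_f| ≈ 20.9 rad/s

The coupling torques are internal; angular momentum about the shared axis is conserved.
Moments of inertia: I_A = (16.2)(0.260)² = 1.095 kg·m²; I_B = ½(16.3)(0.432)² = 1.521 kg·m².
Taking A's sense as positive: L = (1.095)(28.2) + (1.521)(15.7) = 54.76 kg·m²·rad/s.
Combined I = 1.095 + 1.521 = 2.616 kg·m².
ω_f = L / I = 54.76 / 2.616 = 20.93 rad/s.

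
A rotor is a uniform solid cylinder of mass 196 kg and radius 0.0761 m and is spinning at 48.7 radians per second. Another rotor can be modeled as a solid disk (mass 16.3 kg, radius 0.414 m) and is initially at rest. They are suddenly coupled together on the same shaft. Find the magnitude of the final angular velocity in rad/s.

|ω_f| ≈ 14.1 rad/s

The coupling torques are internal; angular momentum about the shared axis is conserved.
Moments of inertia: I_A = ½(196)(0.0761)² = 0.5675 kg·m²; I_B = ½(16.3)(0.414)² = 1.397 kg·m².
Taking A's sense as positive: L = (0.5675)(48.7) = 27.64 kg·m²·rad/s.
Combined I = 0.5675 + 1.397 = 1.964 kg·m².
ω_f = L / I = 27.64 / 1.964 = 14.07 rad/s.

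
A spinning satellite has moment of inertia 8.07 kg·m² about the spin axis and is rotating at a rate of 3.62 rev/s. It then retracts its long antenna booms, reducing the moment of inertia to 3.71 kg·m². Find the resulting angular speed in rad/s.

ω₂ ≈ 49.5 rad/s

No external torque acts about the spin axis, so angular momentum is conserved.
ω₂ = I₁ω₁ / I₂ = (8.070)(3.62 rev/s) / (3.710) = 7.874 rev/s = 49.48 rad/s.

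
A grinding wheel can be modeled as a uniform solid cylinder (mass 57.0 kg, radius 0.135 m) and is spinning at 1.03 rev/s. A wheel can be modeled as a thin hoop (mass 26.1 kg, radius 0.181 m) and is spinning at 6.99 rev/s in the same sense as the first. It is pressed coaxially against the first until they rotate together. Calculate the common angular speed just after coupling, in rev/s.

|ω_f| ≈ 4.74 rev/s

No external torque acts about the common axis, so total angular momentum is conserved.
Moments of inertia: I_A = ½(57.0)(0.135)² = 0.5194 kg·m²; I_B = (26.1)(0.181)² = 0.8551 kg·m².
Taking A's sense as positive: L = (0.5194)(1.03) + (0.8551)(6.99) = 6.512 kg·m²·rev/s.
Combined I = 0.5194 + 0.8551 = 1.374 kg·m².
ω_f = L / I = 6.512 / 1.374 = 4.738 rev/s.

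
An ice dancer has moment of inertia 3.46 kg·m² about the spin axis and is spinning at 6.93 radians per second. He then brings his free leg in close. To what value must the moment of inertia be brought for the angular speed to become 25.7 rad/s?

With no external torque about the axis, L is conserved: I₁ω₁ = I₂ω₂.
I₂ = I₁ω₁ / ω₂ = (3.46)(6.93) / (25.7) = 0.9330 kg·m².

I₂ ≈ 0.933 kg·m²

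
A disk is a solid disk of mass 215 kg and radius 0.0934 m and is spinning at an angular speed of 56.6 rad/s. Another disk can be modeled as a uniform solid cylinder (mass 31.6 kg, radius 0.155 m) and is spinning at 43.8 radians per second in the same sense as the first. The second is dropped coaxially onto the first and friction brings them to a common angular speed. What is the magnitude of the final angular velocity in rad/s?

|ω_f| ≈ 52.9 rad/s

The coupling torques are internal; angular momentum about the shared axis is conserved.
Moments of inertia: I_A = ½(215)(0.0934)² = 0.9378 kg·m²; I_B = ½(31.6)(0.155)² = 0.3796 kg·m².
Taking A's sense as positive: L = (0.9378)(56.6) + (0.3796)(43.8) = 69.70 kg·m²·rad/s.
Combined I = 0.9378 + 0.3796 = 1.317 kg·m².
ω_f = L / I = 69.70 / 1.317 = 52.91 rad/s.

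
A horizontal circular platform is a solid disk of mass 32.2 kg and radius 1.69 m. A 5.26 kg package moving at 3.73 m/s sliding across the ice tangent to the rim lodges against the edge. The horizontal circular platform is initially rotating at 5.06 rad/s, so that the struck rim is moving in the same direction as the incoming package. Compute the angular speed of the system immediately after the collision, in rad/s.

|ω_f| ≈ 4.36 rad/s

The axle reaction passes through the central axle and exerts no torque about it; angular momentum about the central axle is conserved through the impact.
I_p = ½(32.2)(1.69)² = 45.98 kg·m². Taking the sense of the package's angular momentum as positive, L_{package} = m v R = (5.26)(3.73)(1.69) = 33.16 kg·m²/s.
L_i = +I_p ω_p + m v R = +(45.98)(5.06) + 33.16 = 265.8 kg·m²/s.
After sticking, I_f = I_p + m R² = 45.98 + (5.26)(1.69)² = 61.01 kg·m².
ω_f = L_i / I_f = 265.8 / 61.01 = 4.357 rad/s.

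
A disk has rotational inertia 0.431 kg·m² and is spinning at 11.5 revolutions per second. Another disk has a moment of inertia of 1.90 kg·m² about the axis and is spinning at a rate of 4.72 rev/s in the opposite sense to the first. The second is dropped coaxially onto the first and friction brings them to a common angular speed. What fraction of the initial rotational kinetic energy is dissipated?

fraction ≈ 0.930

The coupling torques are internal; angular momentum about the shared axis is conserved.
Taking A's sense as positive: L = (0.4310)(11.5) − (1.900)(4.72) = -4.011 kg·m²·rev/s.
Combined I = 0.4310 + 1.900 = 2.331 kg·m².
ω_f = L / I = -4.011 / 2.331 = -1.721 rev/s.
KE_i = ½ΣIω² = 1961 J; KE_f = ½(2.331)(10.81)² = 136.3 J.
Fraction dissipated = (KE_i − KE_f)/KE_i = 0.9305.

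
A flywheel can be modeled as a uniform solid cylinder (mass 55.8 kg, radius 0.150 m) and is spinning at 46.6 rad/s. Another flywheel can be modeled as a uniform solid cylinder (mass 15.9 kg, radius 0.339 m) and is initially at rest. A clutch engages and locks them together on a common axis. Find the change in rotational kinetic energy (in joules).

The coupling torques are internal; angular momentum about the shared axis is conserved.
Moments of inertia: I_A = ½(55.8)(0.150)² = 0.6277 kg·m²; I_B = ½(15.9)(0.339)² = 0.9136 kg·m².
Taking A's sense as positive: L = (0.6277)(46.6) = 29.25 kg·m²·rad/s.
Combined I = 0.6277 + 0.9136 = 1.541 kg·m².
ω_f = L / I = 29.25 / 1.541 = 18.98 rad/s.
KE_i = ½ΣIω² = 681.6 J; KE_f = ½(1.541)(18.98)² = 277.6 J.

ΔKE ≈ -404 J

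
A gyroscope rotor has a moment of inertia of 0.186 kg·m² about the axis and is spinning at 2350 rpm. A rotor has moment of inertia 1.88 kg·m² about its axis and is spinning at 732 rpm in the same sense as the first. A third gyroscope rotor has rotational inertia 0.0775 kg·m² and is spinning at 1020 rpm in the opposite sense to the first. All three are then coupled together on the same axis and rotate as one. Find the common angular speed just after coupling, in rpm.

|ω_f| ≈ 809 rpm

The coupling torques are internal; angular momentum about the shared axis is conserved.
Taking A's sense as positive: L = (0.1860)(2350) + (1.880)(732) − (0.07750)(1020) = 1734 kg·m²·rpm.
Combined I = 0.1860 + 1.880 + 0.07750 = 2.143 kg·m².
ω_f = L / I = 1734 / 2.143 = 809.1 rpm.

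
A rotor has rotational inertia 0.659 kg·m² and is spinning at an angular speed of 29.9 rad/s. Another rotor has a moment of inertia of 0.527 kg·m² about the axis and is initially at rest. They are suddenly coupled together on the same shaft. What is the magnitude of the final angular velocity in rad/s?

|ω_f| ≈ 16.6 rad/s

No external torque acts about the common axis, so total angular momentum is conserved.
Taking A's sense as positive: L = (0.6590)(29.9) = 19.70 kg·m²·rad/s.
Combined I = 0.6590 + 0.5270 = 1.186 kg·m².
ω_f = L / I = 19.70 / 1.186 = 16.61 rad/s.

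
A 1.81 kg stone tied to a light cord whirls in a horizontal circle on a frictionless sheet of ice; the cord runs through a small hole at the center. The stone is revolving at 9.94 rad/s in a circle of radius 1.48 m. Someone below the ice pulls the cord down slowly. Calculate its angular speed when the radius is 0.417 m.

The constraining force is radial, so m r² ω about the center is conserved.
ω₂ = ω₁ (r₁/r₂)² = (9.94)(1.48/0.417)² = 125.2 rad/s.

ω₂ ≈ 125 rad/s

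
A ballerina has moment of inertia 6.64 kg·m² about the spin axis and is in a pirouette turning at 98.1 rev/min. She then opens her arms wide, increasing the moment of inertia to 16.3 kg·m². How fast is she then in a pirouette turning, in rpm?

Angular momentum about the spin axis is conserved since the torque about it is zero.
ω₂ = I₁ω₁ / I₂ = (6.640)(98.1 rpm) / (16.30) = 39.96 rpm.

ω₂ ≈ 40.0 rpm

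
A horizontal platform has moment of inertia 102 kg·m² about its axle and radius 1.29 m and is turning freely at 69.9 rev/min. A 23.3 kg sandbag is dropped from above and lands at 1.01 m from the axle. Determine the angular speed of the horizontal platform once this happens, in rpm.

ω_f ≈ 56.7 rpm

The added mass arrives with no angular momentum about the axle, and any external torque about the axle is negligible, so the system's angular momentum is conserved.
Added inertia Σmr² = (23.3)(1.01)² = 23.77 kg·m²; I_f = 102.0 + 23.77 = 125.8 kg·m².
ω_f = I_p ω_i / I_f = (102.0)(69.9) / 125.8 = 56.69 rpm.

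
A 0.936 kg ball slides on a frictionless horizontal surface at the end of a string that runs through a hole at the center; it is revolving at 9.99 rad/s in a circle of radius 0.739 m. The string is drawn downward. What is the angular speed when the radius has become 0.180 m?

ω₂ ≈ 168 rad/s

No torque about the axis ⇒ m r₁² ω₁ = m r₂² ω₂.
ω₂ = ω₁ (r₁/r₂)² = (9.99)(0.739/0.180)² = 168.4 rad/s.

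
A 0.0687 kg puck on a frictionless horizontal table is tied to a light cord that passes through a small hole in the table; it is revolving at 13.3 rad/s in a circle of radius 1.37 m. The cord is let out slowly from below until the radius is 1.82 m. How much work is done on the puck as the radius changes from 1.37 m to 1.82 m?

No torque about the axis ⇒ m r₁² ω₁ = m r₂² ω₂.
ω₂ = ω₁ (r₁/r₂)² = (13.3)(1.37/1.82)² = 7.536 rad/s.
W = ΔKE = ½m(v₂² − v₁²) = -4.942 J.

W ≈ -4.94 J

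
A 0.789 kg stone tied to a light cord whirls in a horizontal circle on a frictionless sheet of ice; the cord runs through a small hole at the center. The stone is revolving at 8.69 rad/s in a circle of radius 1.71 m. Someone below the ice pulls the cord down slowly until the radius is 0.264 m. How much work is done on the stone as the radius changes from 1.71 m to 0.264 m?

W ≈ 3570 J

The constraining force is radial, so m r² ω about the center is conserved.
ω₂ = ω₁ (r₁/r₂)² = (8.69)(1.71/0.264)² = 364.6 rad/s.
W = ΔKE = ½m(v₂² − v₁²) = 3568 J.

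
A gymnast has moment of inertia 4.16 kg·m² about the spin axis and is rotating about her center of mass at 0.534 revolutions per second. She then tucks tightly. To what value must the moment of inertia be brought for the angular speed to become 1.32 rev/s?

Angular momentum about the spin axis is conserved since the torque about it is zero.
I₂ = I₁ω₁ / ω₂ = (4.16)(0.534) / (1.32) = 1.683 kg·m².

I₂ ≈ 1.68 kg·m²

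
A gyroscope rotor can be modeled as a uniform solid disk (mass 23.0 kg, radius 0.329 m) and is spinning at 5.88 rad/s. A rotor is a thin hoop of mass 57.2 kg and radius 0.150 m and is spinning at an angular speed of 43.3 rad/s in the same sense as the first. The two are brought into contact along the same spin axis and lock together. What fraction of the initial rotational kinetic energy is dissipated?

fraction ≈ 0.361

No external torque acts about the common axis, so total angular momentum is conserved.
Moments of inertia: I_A = ½(23.0)(0.329)² = 1.245 kg·m²; I_B = (57.2)(0.150)² = 1.287 kg·m².
Taking A's sense as positive: L = (1.245)(5.88) + (1.287)(43.3) = 63.05 kg·m²·rad/s.
Combined I = 1.245 + 1.287 = 2.532 kg·m².
ω_f = L / I = 63.05 / 2.532 = 24.90 rad/s.
KE_i = ½ΣIω² = 1228 J; KE_f = ½(2.532)(24.90)² = 785.0 J.
Fraction dissipated = (KE_i − KE_f)/KE_i = 0.3608.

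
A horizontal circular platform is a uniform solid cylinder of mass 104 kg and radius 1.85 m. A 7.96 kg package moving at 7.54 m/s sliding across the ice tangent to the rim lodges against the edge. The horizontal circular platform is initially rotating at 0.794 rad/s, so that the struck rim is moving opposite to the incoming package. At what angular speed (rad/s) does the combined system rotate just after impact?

The axle reaction passes through the central axle and exerts no torque about it; angular momentum about the central axle is conserved through the impact.
I_p = ½(104)(1.85)² = 178.0 kg·m². Taking the sense of the package's angular momentum as positive, L_{package} = m v R = (7.96)(7.54)(1.85) = 111.0 kg·m²/s.
L_i = −I_p ω_p + m v R = −(178.0)(0.794) + 111.0 = -30.27 kg·m²/s.
After sticking, I_f = I_p + m R² = 178.0 + (7.96)(1.85)² = 205.2 kg·m².
ω_f = L_i / I_f = -30.27 / 205.2 = -0.1475 rad/s.

|ω_f| ≈ 0.148 rad/s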